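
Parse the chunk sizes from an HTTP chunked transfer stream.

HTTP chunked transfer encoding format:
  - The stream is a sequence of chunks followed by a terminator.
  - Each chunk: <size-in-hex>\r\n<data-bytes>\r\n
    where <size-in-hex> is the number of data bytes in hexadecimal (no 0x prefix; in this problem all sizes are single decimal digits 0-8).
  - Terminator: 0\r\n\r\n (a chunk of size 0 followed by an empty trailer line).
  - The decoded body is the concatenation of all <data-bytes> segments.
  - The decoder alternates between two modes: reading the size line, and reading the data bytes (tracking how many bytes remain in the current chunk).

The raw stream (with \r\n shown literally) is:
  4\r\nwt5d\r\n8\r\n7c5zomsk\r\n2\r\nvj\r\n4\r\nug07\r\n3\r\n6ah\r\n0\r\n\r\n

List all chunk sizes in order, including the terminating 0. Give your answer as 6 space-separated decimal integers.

Answer: 4 8 2 4 3 0

Derivation:
Chunk 1: stream[0..1]='4' size=0x4=4, data at stream[3..7]='wt5d' -> body[0..4], body so far='wt5d'
Chunk 2: stream[9..10]='8' size=0x8=8, data at stream[12..20]='7c5zomsk' -> body[4..12], body so far='wt5d7c5zomsk'
Chunk 3: stream[22..23]='2' size=0x2=2, data at stream[25..27]='vj' -> body[12..14], body so far='wt5d7c5zomskvj'
Chunk 4: stream[29..30]='4' size=0x4=4, data at stream[32..36]='ug07' -> body[14..18], body so far='wt5d7c5zomskvjug07'
Chunk 5: stream[38..39]='3' size=0x3=3, data at stream[41..44]='6ah' -> body[18..21], body so far='wt5d7c5zomskvjug076ah'
Chunk 6: stream[46..47]='0' size=0 (terminator). Final body='wt5d7c5zomskvjug076ah' (21 bytes)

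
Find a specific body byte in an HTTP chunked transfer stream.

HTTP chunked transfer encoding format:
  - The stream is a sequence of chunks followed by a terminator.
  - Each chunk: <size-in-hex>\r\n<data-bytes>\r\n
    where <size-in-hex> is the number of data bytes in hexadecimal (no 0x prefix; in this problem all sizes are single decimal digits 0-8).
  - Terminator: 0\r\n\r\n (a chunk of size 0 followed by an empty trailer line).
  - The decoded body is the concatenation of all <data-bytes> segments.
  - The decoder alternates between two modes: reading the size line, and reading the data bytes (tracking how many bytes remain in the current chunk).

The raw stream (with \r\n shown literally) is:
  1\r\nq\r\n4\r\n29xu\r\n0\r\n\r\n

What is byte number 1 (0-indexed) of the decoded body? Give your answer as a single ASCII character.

Answer: 2

Derivation:
Chunk 1: stream[0..1]='1' size=0x1=1, data at stream[3..4]='q' -> body[0..1], body so far='q'
Chunk 2: stream[6..7]='4' size=0x4=4, data at stream[9..13]='29xu' -> body[1..5], body so far='q29xu'
Chunk 3: stream[15..16]='0' size=0 (terminator). Final body='q29xu' (5 bytes)
Body byte 1 = '2'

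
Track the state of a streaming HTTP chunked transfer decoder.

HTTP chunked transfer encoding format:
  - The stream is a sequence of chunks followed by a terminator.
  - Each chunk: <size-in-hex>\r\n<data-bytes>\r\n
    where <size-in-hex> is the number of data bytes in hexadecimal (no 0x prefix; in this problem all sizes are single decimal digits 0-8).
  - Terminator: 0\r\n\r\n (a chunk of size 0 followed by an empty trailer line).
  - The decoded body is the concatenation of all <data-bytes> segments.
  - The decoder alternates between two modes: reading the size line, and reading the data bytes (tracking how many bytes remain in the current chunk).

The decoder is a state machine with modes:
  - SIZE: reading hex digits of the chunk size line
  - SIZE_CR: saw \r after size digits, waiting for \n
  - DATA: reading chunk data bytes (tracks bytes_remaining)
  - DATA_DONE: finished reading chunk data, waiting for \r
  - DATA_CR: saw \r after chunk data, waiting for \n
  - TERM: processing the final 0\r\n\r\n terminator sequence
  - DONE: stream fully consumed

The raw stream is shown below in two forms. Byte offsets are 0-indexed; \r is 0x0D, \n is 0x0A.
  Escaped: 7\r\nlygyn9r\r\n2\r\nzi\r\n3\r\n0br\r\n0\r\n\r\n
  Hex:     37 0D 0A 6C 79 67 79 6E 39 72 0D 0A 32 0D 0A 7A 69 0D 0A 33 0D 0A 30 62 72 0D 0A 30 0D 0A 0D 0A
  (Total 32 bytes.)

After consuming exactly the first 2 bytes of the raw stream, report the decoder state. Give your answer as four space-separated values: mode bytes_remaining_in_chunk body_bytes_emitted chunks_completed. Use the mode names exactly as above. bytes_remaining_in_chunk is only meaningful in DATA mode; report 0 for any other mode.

Answer: SIZE_CR 0 0 0

Derivation:
Byte 0 = '7': mode=SIZE remaining=0 emitted=0 chunks_done=0
Byte 1 = 0x0D: mode=SIZE_CR remaining=0 emitted=0 chunks_done=0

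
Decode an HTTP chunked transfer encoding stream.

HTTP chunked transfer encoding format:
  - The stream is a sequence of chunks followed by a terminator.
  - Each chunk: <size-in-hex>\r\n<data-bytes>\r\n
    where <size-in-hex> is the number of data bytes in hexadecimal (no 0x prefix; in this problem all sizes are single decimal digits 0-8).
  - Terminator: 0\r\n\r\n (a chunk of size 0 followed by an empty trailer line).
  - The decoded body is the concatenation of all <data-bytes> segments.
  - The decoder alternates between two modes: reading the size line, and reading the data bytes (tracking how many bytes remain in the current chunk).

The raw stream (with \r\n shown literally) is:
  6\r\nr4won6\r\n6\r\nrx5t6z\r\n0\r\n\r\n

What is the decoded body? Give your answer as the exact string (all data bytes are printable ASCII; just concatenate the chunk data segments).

Answer: r4won6rx5t6z

Derivation:
Chunk 1: stream[0..1]='6' size=0x6=6, data at stream[3..9]='r4won6' -> body[0..6], body so far='r4won6'
Chunk 2: stream[11..12]='6' size=0x6=6, data at stream[14..20]='rx5t6z' -> body[6..12], body so far='r4won6rx5t6z'
Chunk 3: stream[22..23]='0' size=0 (terminator). Final body='r4won6rx5t6z' (12 bytes)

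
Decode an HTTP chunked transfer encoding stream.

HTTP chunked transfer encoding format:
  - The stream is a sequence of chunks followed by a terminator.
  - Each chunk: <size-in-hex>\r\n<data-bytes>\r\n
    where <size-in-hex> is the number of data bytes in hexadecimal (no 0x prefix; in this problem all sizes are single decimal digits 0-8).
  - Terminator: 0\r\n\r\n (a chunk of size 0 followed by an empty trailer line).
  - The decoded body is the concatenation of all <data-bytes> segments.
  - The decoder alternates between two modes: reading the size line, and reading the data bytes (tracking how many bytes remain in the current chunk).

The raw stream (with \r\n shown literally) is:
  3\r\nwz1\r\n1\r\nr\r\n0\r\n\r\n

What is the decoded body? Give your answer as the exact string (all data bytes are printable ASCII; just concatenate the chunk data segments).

Chunk 1: stream[0..1]='3' size=0x3=3, data at stream[3..6]='wz1' -> body[0..3], body so far='wz1'
Chunk 2: stream[8..9]='1' size=0x1=1, data at stream[11..12]='r' -> body[3..4], body so far='wz1r'
Chunk 3: stream[14..15]='0' size=0 (terminator). Final body='wz1r' (4 bytes)

Answer: wz1r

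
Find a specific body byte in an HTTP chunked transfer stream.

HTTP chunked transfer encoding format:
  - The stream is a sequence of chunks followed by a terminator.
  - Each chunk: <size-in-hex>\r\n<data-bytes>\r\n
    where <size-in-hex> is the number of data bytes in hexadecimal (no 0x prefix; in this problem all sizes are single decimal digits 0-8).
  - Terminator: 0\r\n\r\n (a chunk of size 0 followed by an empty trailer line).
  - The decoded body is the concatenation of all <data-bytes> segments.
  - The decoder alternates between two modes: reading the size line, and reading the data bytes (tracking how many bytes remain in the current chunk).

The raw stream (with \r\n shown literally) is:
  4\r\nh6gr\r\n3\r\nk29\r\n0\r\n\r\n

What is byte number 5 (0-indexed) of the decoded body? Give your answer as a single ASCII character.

Answer: 2

Derivation:
Chunk 1: stream[0..1]='4' size=0x4=4, data at stream[3..7]='h6gr' -> body[0..4], body so far='h6gr'
Chunk 2: stream[9..10]='3' size=0x3=3, data at stream[12..15]='k29' -> body[4..7], body so far='h6grk29'
Chunk 3: stream[17..18]='0' size=0 (terminator). Final body='h6grk29' (7 bytes)
Body byte 5 = '2'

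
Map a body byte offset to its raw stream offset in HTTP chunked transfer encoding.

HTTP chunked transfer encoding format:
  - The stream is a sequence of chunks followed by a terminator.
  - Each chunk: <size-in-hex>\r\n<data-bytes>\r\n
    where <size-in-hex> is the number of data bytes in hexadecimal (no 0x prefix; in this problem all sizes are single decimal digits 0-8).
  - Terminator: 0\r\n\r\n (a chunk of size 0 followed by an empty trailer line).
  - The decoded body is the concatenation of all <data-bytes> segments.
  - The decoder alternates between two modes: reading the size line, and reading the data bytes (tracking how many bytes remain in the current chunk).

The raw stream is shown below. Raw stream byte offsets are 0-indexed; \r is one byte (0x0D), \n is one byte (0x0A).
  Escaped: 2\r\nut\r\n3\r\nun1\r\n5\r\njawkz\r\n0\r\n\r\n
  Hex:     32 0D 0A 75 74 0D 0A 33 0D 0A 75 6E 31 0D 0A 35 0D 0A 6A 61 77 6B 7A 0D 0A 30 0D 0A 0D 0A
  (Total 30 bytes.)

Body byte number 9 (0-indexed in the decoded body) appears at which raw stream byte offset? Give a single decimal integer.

Chunk 1: stream[0..1]='2' size=0x2=2, data at stream[3..5]='ut' -> body[0..2], body so far='ut'
Chunk 2: stream[7..8]='3' size=0x3=3, data at stream[10..13]='un1' -> body[2..5], body so far='utun1'
Chunk 3: stream[15..16]='5' size=0x5=5, data at stream[18..23]='jawkz' -> body[5..10], body so far='utun1jawkz'
Chunk 4: stream[25..26]='0' size=0 (terminator). Final body='utun1jawkz' (10 bytes)
Body byte 9 at stream offset 22

Answer: 22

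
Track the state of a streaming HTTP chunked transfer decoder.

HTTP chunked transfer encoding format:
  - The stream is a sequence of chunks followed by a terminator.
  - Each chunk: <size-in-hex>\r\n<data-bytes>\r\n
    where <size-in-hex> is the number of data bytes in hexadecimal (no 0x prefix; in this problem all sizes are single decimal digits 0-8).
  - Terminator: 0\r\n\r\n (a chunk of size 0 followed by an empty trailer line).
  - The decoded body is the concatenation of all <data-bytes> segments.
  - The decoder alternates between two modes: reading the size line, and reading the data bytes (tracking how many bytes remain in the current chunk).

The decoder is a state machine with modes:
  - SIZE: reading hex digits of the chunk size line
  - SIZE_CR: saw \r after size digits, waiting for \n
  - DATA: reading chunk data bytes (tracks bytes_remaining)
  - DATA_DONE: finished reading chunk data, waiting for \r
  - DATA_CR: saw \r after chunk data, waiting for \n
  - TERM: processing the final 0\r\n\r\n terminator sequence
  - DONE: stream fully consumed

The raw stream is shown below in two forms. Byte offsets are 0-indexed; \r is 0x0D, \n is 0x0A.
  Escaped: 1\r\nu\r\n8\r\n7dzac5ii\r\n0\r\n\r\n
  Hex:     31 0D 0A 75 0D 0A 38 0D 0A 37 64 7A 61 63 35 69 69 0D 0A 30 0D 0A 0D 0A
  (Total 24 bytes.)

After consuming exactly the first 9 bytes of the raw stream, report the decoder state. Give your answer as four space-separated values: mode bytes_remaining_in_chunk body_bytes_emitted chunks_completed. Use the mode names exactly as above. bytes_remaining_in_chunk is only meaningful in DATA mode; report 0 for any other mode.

Byte 0 = '1': mode=SIZE remaining=0 emitted=0 chunks_done=0
Byte 1 = 0x0D: mode=SIZE_CR remaining=0 emitted=0 chunks_done=0
Byte 2 = 0x0A: mode=DATA remaining=1 emitted=0 chunks_done=0
Byte 3 = 'u': mode=DATA_DONE remaining=0 emitted=1 chunks_done=0
Byte 4 = 0x0D: mode=DATA_CR remaining=0 emitted=1 chunks_done=0
Byte 5 = 0x0A: mode=SIZE remaining=0 emitted=1 chunks_done=1
Byte 6 = '8': mode=SIZE remaining=0 emitted=1 chunks_done=1
Byte 7 = 0x0D: mode=SIZE_CR remaining=0 emitted=1 chunks_done=1
Byte 8 = 0x0A: mode=DATA remaining=8 emitted=1 chunks_done=1

Answer: DATA 8 1 1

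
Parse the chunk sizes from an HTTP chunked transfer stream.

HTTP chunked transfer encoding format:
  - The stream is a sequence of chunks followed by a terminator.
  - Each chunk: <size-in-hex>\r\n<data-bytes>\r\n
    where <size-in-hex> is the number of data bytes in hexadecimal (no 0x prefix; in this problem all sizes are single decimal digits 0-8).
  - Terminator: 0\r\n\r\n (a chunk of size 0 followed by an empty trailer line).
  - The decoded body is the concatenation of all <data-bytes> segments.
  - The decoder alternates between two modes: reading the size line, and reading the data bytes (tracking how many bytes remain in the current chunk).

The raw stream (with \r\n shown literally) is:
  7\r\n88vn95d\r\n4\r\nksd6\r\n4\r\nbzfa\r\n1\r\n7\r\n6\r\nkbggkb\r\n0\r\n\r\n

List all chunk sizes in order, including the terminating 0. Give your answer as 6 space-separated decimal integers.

Answer: 7 4 4 1 6 0

Derivation:
Chunk 1: stream[0..1]='7' size=0x7=7, data at stream[3..10]='88vn95d' -> body[0..7], body so far='88vn95d'
Chunk 2: stream[12..13]='4' size=0x4=4, data at stream[15..19]='ksd6' -> body[7..11], body so far='88vn95dksd6'
Chunk 3: stream[21..22]='4' size=0x4=4, data at stream[24..28]='bzfa' -> body[11..15], body so far='88vn95dksd6bzfa'
Chunk 4: stream[30..31]='1' size=0x1=1, data at stream[33..34]='7' -> body[15..16], body so far='88vn95dksd6bzfa7'
Chunk 5: stream[36..37]='6' size=0x6=6, data at stream[39..45]='kbggkb' -> body[16..22], body so far='88vn95dksd6bzfa7kbggkb'
Chunk 6: stream[47..48]='0' size=0 (terminator). Final body='88vn95dksd6bzfa7kbggkb' (22 bytes)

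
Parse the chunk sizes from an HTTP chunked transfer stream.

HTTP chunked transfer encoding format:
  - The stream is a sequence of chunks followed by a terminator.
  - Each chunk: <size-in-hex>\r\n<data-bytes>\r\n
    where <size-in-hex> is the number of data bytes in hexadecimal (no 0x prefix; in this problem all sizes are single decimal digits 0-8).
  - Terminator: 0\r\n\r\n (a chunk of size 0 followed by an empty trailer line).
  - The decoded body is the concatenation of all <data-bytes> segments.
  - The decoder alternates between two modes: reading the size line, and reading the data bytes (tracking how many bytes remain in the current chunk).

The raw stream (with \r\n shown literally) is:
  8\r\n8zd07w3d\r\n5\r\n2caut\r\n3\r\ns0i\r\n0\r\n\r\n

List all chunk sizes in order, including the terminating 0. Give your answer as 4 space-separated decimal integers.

Chunk 1: stream[0..1]='8' size=0x8=8, data at stream[3..11]='8zd07w3d' -> body[0..8], body so far='8zd07w3d'
Chunk 2: stream[13..14]='5' size=0x5=5, data at stream[16..21]='2caut' -> body[8..13], body so far='8zd07w3d2caut'
Chunk 3: stream[23..24]='3' size=0x3=3, data at stream[26..29]='s0i' -> body[13..16], body so far='8zd07w3d2cauts0i'
Chunk 4: stream[31..32]='0' size=0 (terminator). Final body='8zd07w3d2cauts0i' (16 bytes)

Answer: 8 5 3 0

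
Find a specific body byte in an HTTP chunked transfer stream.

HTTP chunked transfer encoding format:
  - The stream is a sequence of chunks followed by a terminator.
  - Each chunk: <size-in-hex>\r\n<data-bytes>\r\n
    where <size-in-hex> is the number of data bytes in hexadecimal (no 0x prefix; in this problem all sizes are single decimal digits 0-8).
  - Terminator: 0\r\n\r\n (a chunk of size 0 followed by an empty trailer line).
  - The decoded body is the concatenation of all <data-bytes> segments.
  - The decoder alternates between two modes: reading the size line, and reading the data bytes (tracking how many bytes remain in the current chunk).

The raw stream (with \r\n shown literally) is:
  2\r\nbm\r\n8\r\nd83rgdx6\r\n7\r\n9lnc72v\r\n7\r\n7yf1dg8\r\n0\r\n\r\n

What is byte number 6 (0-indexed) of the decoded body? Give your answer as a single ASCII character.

Chunk 1: stream[0..1]='2' size=0x2=2, data at stream[3..5]='bm' -> body[0..2], body so far='bm'
Chunk 2: stream[7..8]='8' size=0x8=8, data at stream[10..18]='d83rgdx6' -> body[2..10], body so far='bmd83rgdx6'
Chunk 3: stream[20..21]='7' size=0x7=7, data at stream[23..30]='9lnc72v' -> body[10..17], body so far='bmd83rgdx69lnc72v'
Chunk 4: stream[32..33]='7' size=0x7=7, data at stream[35..42]='7yf1dg8' -> body[17..24], body so far='bmd83rgdx69lnc72v7yf1dg8'
Chunk 5: stream[44..45]='0' size=0 (terminator). Final body='bmd83rgdx69lnc72v7yf1dg8' (24 bytes)
Body byte 6 = 'g'

Answer: g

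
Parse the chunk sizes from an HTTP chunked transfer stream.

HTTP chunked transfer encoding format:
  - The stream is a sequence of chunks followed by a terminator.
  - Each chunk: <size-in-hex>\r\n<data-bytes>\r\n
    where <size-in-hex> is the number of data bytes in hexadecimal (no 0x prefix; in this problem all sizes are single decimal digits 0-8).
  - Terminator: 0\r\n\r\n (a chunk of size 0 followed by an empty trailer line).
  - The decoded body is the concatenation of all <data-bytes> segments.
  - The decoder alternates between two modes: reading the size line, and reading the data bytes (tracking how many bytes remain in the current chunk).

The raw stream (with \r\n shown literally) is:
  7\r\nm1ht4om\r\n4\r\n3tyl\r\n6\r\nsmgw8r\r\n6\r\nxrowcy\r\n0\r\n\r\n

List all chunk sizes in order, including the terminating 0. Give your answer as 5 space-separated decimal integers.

Chunk 1: stream[0..1]='7' size=0x7=7, data at stream[3..10]='m1ht4om' -> body[0..7], body so far='m1ht4om'
Chunk 2: stream[12..13]='4' size=0x4=4, data at stream[15..19]='3tyl' -> body[7..11], body so far='m1ht4om3tyl'
Chunk 3: stream[21..22]='6' size=0x6=6, data at stream[24..30]='smgw8r' -> body[11..17], body so far='m1ht4om3tylsmgw8r'
Chunk 4: stream[32..33]='6' size=0x6=6, data at stream[35..41]='xrowcy' -> body[17..23], body so far='m1ht4om3tylsmgw8rxrowcy'
Chunk 5: stream[43..44]='0' size=0 (terminator). Final body='m1ht4om3tylsmgw8rxrowcy' (23 bytes)

Answer: 7 4 6 6 0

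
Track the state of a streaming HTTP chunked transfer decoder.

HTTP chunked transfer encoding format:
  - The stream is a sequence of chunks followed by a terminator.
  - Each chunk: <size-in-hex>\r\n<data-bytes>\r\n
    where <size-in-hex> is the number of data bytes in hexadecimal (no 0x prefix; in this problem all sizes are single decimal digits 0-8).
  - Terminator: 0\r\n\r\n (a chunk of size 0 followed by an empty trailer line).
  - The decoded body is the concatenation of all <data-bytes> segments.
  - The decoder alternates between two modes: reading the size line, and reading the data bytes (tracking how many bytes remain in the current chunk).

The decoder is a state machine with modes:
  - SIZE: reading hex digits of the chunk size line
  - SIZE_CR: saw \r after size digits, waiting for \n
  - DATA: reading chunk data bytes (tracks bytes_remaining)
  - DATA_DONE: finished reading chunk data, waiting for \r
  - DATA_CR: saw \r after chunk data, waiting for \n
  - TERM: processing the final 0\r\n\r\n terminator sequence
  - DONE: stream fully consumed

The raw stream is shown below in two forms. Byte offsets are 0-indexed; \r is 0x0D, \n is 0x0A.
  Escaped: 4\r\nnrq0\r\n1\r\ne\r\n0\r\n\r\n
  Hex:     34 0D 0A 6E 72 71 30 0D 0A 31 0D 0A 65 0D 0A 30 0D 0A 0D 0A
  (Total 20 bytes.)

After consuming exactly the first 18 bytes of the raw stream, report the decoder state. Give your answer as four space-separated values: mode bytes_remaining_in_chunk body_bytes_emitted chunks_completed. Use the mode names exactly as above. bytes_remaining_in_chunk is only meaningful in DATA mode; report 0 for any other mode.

Byte 0 = '4': mode=SIZE remaining=0 emitted=0 chunks_done=0
Byte 1 = 0x0D: mode=SIZE_CR remaining=0 emitted=0 chunks_done=0
Byte 2 = 0x0A: mode=DATA remaining=4 emitted=0 chunks_done=0
Byte 3 = 'n': mode=DATA remaining=3 emitted=1 chunks_done=0
Byte 4 = 'r': mode=DATA remaining=2 emitted=2 chunks_done=0
Byte 5 = 'q': mode=DATA remaining=1 emitted=3 chunks_done=0
Byte 6 = '0': mode=DATA_DONE remaining=0 emitted=4 chunks_done=0
Byte 7 = 0x0D: mode=DATA_CR remaining=0 emitted=4 chunks_done=0
Byte 8 = 0x0A: mode=SIZE remaining=0 emitted=4 chunks_done=1
Byte 9 = '1': mode=SIZE remaining=0 emitted=4 chunks_done=1
Byte 10 = 0x0D: mode=SIZE_CR remaining=0 emitted=4 chunks_done=1
Byte 11 = 0x0A: mode=DATA remaining=1 emitted=4 chunks_done=1
Byte 12 = 'e': mode=DATA_DONE remaining=0 emitted=5 chunks_done=1
Byte 13 = 0x0D: mode=DATA_CR remaining=0 emitted=5 chunks_done=1
Byte 14 = 0x0A: mode=SIZE remaining=0 emitted=5 chunks_done=2
Byte 15 = '0': mode=SIZE remaining=0 emitted=5 chunks_done=2
Byte 16 = 0x0D: mode=SIZE_CR remaining=0 emitted=5 chunks_done=2
Byte 17 = 0x0A: mode=TERM remaining=0 emitted=5 chunks_done=2

Answer: TERM 0 5 2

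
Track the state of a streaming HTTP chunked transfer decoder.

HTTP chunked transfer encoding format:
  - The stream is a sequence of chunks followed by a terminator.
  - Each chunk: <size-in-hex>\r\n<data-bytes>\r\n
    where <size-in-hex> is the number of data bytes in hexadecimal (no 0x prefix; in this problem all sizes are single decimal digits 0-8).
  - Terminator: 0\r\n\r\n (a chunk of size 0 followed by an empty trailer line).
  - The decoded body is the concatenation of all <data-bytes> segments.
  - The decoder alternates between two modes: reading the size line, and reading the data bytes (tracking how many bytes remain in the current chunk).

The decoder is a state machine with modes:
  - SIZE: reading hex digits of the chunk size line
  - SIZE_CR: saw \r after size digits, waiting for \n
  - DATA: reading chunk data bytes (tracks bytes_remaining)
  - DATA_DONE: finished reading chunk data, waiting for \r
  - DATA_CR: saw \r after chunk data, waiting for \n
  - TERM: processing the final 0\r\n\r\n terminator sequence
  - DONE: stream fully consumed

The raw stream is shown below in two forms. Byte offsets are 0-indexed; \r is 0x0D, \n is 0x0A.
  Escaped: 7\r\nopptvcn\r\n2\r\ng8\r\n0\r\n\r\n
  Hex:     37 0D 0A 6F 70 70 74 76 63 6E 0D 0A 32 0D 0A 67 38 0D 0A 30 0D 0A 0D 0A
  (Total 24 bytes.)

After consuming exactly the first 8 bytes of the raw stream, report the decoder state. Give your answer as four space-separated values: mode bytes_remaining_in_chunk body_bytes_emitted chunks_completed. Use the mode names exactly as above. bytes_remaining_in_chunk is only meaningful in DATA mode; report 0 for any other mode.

Byte 0 = '7': mode=SIZE remaining=0 emitted=0 chunks_done=0
Byte 1 = 0x0D: mode=SIZE_CR remaining=0 emitted=0 chunks_done=0
Byte 2 = 0x0A: mode=DATA remaining=7 emitted=0 chunks_done=0
Byte 3 = 'o': mode=DATA remaining=6 emitted=1 chunks_done=0
Byte 4 = 'p': mode=DATA remaining=5 emitted=2 chunks_done=0
Byte 5 = 'p': mode=DATA remaining=4 emitted=3 chunks_done=0
Byte 6 = 't': mode=DATA remaining=3 emitted=4 chunks_done=0
Byte 7 = 'v': mode=DATA remaining=2 emitted=5 chunks_done=0

Answer: DATA 2 5 0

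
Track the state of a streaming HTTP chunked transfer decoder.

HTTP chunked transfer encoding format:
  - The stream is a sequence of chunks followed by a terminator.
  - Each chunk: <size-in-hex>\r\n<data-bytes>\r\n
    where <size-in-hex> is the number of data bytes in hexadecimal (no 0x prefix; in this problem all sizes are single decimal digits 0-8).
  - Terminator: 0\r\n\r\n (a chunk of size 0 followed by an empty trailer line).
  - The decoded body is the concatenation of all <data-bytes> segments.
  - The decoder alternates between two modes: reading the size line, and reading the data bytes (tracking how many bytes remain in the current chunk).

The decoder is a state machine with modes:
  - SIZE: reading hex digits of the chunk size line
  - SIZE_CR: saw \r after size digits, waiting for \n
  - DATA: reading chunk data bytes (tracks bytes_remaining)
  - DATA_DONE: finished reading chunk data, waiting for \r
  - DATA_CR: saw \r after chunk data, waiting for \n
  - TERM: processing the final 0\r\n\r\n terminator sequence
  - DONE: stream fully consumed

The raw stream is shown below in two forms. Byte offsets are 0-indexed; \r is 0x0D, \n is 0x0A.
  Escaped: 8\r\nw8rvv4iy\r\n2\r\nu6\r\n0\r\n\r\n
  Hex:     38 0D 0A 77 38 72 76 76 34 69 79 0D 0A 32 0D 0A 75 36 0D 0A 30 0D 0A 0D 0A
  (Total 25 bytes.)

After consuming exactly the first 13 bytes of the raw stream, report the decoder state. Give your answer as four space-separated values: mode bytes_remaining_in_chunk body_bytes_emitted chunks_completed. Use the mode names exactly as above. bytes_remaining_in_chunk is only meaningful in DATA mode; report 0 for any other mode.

Byte 0 = '8': mode=SIZE remaining=0 emitted=0 chunks_done=0
Byte 1 = 0x0D: mode=SIZE_CR remaining=0 emitted=0 chunks_done=0
Byte 2 = 0x0A: mode=DATA remaining=8 emitted=0 chunks_done=0
Byte 3 = 'w': mode=DATA remaining=7 emitted=1 chunks_done=0
Byte 4 = '8': mode=DATA remaining=6 emitted=2 chunks_done=0
Byte 5 = 'r': mode=DATA remaining=5 emitted=3 chunks_done=0
Byte 6 = 'v': mode=DATA remaining=4 emitted=4 chunks_done=0
Byte 7 = 'v': mode=DATA remaining=3 emitted=5 chunks_done=0
Byte 8 = '4': mode=DATA remaining=2 emitted=6 chunks_done=0
Byte 9 = 'i': mode=DATA remaining=1 emitted=7 chunks_done=0
Byte 10 = 'y': mode=DATA_DONE remaining=0 emitted=8 chunks_done=0
Byte 11 = 0x0D: mode=DATA_CR remaining=0 emitted=8 chunks_done=0
Byte 12 = 0x0A: mode=SIZE remaining=0 emitted=8 chunks_done=1

Answer: SIZE 0 8 1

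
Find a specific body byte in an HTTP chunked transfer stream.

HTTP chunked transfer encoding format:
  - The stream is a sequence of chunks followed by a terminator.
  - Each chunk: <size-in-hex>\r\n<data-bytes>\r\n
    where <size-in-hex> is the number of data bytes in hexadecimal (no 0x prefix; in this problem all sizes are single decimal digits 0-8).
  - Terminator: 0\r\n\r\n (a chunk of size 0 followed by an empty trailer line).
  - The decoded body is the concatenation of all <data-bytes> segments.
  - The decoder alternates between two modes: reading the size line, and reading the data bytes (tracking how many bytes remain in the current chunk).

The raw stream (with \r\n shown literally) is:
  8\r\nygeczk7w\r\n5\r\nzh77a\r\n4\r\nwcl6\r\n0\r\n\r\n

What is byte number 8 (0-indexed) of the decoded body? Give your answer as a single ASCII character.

Chunk 1: stream[0..1]='8' size=0x8=8, data at stream[3..11]='ygeczk7w' -> body[0..8], body so far='ygeczk7w'
Chunk 2: stream[13..14]='5' size=0x5=5, data at stream[16..21]='zh77a' -> body[8..13], body so far='ygeczk7wzh77a'
Chunk 3: stream[23..24]='4' size=0x4=4, data at stream[26..30]='wcl6' -> body[13..17], body so far='ygeczk7wzh77awcl6'
Chunk 4: stream[32..33]='0' size=0 (terminator). Final body='ygeczk7wzh77awcl6' (17 bytes)
Body byte 8 = 'z'

Answer: z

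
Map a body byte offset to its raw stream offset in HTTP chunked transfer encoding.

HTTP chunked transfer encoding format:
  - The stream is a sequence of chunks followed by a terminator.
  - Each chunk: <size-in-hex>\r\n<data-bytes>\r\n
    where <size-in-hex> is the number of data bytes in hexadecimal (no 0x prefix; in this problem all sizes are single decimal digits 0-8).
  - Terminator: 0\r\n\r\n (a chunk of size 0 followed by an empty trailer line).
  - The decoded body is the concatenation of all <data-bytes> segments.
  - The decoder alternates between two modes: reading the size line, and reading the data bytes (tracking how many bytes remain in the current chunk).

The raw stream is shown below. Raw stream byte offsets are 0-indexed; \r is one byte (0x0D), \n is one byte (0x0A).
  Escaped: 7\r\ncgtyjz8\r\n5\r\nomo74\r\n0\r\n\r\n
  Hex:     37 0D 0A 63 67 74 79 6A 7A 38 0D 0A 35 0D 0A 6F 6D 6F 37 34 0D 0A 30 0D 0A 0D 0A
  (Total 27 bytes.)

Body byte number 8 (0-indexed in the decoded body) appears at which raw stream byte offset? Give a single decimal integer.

Chunk 1: stream[0..1]='7' size=0x7=7, data at stream[3..10]='cgtyjz8' -> body[0..7], body so far='cgtyjz8'
Chunk 2: stream[12..13]='5' size=0x5=5, data at stream[15..20]='omo74' -> body[7..12], body so far='cgtyjz8omo74'
Chunk 3: stream[22..23]='0' size=0 (terminator). Final body='cgtyjz8omo74' (12 bytes)
Body byte 8 at stream offset 16

Answer: 16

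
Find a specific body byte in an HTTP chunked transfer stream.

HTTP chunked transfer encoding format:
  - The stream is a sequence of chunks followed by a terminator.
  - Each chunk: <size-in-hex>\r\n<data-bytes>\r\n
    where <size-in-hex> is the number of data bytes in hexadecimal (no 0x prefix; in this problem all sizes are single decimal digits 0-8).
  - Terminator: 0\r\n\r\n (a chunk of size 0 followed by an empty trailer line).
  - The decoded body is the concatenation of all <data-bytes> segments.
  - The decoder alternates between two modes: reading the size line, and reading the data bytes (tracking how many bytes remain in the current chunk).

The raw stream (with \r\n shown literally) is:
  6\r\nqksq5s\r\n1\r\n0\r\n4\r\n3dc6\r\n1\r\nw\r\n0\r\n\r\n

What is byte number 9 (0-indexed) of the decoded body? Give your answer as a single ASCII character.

Chunk 1: stream[0..1]='6' size=0x6=6, data at stream[3..9]='qksq5s' -> body[0..6], body so far='qksq5s'
Chunk 2: stream[11..12]='1' size=0x1=1, data at stream[14..15]='0' -> body[6..7], body so far='qksq5s0'
Chunk 3: stream[17..18]='4' size=0x4=4, data at stream[20..24]='3dc6' -> body[7..11], body so far='qksq5s03dc6'
Chunk 4: stream[26..27]='1' size=0x1=1, data at stream[29..30]='w' -> body[11..12], body so far='qksq5s03dc6w'
Chunk 5: stream[32..33]='0' size=0 (terminator). Final body='qksq5s03dc6w' (12 bytes)
Body byte 9 = 'c'

Answer: c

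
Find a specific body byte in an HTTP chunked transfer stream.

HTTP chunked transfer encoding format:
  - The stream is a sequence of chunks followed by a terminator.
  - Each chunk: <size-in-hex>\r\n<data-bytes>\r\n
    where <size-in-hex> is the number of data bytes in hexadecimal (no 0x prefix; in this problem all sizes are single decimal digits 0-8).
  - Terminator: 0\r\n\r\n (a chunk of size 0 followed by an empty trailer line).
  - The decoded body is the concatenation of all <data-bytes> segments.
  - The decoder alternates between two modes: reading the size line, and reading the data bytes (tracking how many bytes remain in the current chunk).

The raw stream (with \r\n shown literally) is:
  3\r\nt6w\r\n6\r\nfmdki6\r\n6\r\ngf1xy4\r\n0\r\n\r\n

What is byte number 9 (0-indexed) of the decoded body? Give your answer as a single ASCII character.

Answer: g

Derivation:
Chunk 1: stream[0..1]='3' size=0x3=3, data at stream[3..6]='t6w' -> body[0..3], body so far='t6w'
Chunk 2: stream[8..9]='6' size=0x6=6, data at stream[11..17]='fmdki6' -> body[3..9], body so far='t6wfmdki6'
Chunk 3: stream[19..20]='6' size=0x6=6, data at stream[22..28]='gf1xy4' -> body[9..15], body so far='t6wfmdki6gf1xy4'
Chunk 4: stream[30..31]='0' size=0 (terminator). Final body='t6wfmdki6gf1xy4' (15 bytes)
Body byte 9 = 'g'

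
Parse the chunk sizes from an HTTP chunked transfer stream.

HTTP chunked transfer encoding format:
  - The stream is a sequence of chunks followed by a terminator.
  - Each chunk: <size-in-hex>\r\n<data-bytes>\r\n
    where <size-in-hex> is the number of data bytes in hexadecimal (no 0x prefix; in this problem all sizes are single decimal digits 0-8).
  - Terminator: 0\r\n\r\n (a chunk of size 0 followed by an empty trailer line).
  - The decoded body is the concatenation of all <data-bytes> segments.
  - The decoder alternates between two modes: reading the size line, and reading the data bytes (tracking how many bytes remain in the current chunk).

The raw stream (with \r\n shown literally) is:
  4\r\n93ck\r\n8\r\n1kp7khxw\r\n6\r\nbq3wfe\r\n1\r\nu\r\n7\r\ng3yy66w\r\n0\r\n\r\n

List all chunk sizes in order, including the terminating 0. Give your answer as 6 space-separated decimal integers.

Answer: 4 8 6 1 7 0

Derivation:
Chunk 1: stream[0..1]='4' size=0x4=4, data at stream[3..7]='93ck' -> body[0..4], body so far='93ck'
Chunk 2: stream[9..10]='8' size=0x8=8, data at stream[12..20]='1kp7khxw' -> body[4..12], body so far='93ck1kp7khxw'
Chunk 3: stream[22..23]='6' size=0x6=6, data at stream[25..31]='bq3wfe' -> body[12..18], body so far='93ck1kp7khxwbq3wfe'
Chunk 4: stream[33..34]='1' size=0x1=1, data at stream[36..37]='u' -> body[18..19], body so far='93ck1kp7khxwbq3wfeu'
Chunk 5: stream[39..40]='7' size=0x7=7, data at stream[42..49]='g3yy66w' -> body[19..26], body so far='93ck1kp7khxwbq3wfeug3yy66w'
Chunk 6: stream[51..52]='0' size=0 (terminator). Final body='93ck1kp7khxwbq3wfeug3yy66w' (26 bytes)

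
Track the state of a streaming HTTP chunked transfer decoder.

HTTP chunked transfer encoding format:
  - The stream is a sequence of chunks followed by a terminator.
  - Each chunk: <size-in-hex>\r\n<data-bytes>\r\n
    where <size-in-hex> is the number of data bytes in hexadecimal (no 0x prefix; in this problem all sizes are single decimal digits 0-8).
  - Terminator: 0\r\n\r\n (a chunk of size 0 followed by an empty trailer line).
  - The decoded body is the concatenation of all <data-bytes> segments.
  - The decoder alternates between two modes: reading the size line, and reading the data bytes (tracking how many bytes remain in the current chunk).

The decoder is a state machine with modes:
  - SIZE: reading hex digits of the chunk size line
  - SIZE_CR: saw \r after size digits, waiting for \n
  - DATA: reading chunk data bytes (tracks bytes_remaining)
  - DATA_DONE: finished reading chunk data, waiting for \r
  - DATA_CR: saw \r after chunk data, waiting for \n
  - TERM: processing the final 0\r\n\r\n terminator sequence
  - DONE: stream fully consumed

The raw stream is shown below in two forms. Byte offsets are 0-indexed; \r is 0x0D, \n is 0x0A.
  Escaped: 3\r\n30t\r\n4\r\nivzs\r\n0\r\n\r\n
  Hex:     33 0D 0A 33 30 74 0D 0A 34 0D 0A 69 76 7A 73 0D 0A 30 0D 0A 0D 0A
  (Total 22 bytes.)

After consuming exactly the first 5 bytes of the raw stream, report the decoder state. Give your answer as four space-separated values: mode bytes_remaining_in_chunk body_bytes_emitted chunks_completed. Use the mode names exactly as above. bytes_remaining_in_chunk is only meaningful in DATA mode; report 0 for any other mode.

Byte 0 = '3': mode=SIZE remaining=0 emitted=0 chunks_done=0
Byte 1 = 0x0D: mode=SIZE_CR remaining=0 emitted=0 chunks_done=0
Byte 2 = 0x0A: mode=DATA remaining=3 emitted=0 chunks_done=0
Byte 3 = '3': mode=DATA remaining=2 emitted=1 chunks_done=0
Byte 4 = '0': mode=DATA remaining=1 emitted=2 chunks_done=0

Answer: DATA 1 2 0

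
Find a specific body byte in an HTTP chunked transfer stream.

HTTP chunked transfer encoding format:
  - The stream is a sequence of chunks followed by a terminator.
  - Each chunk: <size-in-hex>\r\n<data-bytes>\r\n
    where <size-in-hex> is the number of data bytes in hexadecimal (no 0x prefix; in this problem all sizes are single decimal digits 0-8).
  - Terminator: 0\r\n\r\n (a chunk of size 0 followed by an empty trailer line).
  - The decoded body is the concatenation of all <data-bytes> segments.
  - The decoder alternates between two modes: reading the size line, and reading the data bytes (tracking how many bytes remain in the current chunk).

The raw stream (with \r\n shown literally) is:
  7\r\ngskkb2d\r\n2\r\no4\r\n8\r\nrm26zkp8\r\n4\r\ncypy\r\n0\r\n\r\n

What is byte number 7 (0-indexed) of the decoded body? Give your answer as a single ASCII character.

Answer: o

Derivation:
Chunk 1: stream[0..1]='7' size=0x7=7, data at stream[3..10]='gskkb2d' -> body[0..7], body so far='gskkb2d'
Chunk 2: stream[12..13]='2' size=0x2=2, data at stream[15..17]='o4' -> body[7..9], body so far='gskkb2do4'
Chunk 3: stream[19..20]='8' size=0x8=8, data at stream[22..30]='rm26zkp8' -> body[9..17], body so far='gskkb2do4rm26zkp8'
Chunk 4: stream[32..33]='4' size=0x4=4, data at stream[35..39]='cypy' -> body[17..21], body so far='gskkb2do4rm26zkp8cypy'
Chunk 5: stream[41..42]='0' size=0 (terminator). Final body='gskkb2do4rm26zkp8cypy' (21 bytes)
Body byte 7 = 'o'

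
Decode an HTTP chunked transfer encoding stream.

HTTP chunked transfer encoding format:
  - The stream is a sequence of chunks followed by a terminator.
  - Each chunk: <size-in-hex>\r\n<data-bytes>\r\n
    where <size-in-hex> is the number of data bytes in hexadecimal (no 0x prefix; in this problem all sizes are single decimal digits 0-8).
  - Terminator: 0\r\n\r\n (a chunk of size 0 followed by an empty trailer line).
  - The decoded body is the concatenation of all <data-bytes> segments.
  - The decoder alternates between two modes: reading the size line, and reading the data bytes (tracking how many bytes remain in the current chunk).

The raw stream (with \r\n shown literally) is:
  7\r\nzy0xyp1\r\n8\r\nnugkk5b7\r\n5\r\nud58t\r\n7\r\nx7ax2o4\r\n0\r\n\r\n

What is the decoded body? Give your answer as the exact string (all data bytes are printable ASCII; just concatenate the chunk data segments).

Answer: zy0xyp1nugkk5b7ud58tx7ax2o4

Derivation:
Chunk 1: stream[0..1]='7' size=0x7=7, data at stream[3..10]='zy0xyp1' -> body[0..7], body so far='zy0xyp1'
Chunk 2: stream[12..13]='8' size=0x8=8, data at stream[15..23]='nugkk5b7' -> body[7..15], body so far='zy0xyp1nugkk5b7'
Chunk 3: stream[25..26]='5' size=0x5=5, data at stream[28..33]='ud58t' -> body[15..20], body so far='zy0xyp1nugkk5b7ud58t'
Chunk 4: stream[35..36]='7' size=0x7=7, data at stream[38..45]='x7ax2o4' -> body[20..27], body so far='zy0xyp1nugkk5b7ud58tx7ax2o4'
Chunk 5: stream[47..48]='0' size=0 (terminator). Final body='zy0xyp1nugkk5b7ud58tx7ax2o4' (27 bytes)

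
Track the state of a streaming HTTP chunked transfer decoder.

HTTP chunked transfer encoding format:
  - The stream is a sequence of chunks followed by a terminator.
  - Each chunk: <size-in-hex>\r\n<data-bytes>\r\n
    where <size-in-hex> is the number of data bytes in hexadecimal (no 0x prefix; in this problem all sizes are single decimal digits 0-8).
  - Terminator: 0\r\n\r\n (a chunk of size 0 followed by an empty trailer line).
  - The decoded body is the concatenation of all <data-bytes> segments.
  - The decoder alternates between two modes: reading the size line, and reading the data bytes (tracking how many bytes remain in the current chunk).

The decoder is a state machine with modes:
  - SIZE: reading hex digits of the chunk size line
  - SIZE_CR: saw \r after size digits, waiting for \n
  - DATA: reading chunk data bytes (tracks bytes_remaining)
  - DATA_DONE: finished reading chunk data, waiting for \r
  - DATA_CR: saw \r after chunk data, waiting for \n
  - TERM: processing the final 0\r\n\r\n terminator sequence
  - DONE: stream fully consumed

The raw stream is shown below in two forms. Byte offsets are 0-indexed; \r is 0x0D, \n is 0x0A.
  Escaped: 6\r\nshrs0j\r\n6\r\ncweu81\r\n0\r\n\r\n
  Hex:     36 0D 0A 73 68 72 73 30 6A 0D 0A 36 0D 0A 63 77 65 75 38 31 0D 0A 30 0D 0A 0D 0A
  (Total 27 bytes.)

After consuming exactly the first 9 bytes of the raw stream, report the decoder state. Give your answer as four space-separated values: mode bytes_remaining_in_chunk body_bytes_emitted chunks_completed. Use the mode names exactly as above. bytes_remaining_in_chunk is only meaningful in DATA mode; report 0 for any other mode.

Answer: DATA_DONE 0 6 0

Derivation:
Byte 0 = '6': mode=SIZE remaining=0 emitted=0 chunks_done=0
Byte 1 = 0x0D: mode=SIZE_CR remaining=0 emitted=0 chunks_done=0
Byte 2 = 0x0A: mode=DATA remaining=6 emitted=0 chunks_done=0
Byte 3 = 's': mode=DATA remaining=5 emitted=1 chunks_done=0
Byte 4 = 'h': mode=DATA remaining=4 emitted=2 chunks_done=0
Byte 5 = 'r': mode=DATA remaining=3 emitted=3 chunks_done=0
Byte 6 = 's': mode=DATA remaining=2 emitted=4 chunks_done=0
Byte 7 = '0': mode=DATA remaining=1 emitted=5 chunks_done=0
Byte 8 = 'j': mode=DATA_DONE remaining=0 emitted=6 chunks_done=0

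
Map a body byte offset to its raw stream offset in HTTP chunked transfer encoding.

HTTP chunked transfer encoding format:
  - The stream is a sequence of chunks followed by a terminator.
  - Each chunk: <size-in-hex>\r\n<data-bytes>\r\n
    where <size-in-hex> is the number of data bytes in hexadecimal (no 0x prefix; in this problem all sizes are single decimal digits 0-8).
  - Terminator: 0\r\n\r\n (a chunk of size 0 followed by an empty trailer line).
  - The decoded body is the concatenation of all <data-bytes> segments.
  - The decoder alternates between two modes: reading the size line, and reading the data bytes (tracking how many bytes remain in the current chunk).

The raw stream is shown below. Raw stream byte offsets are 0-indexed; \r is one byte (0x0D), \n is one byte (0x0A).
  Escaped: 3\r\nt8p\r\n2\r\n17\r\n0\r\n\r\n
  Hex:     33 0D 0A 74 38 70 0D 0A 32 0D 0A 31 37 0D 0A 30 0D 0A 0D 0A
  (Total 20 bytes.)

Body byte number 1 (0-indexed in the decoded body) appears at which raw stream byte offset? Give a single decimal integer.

Answer: 4

Derivation:
Chunk 1: stream[0..1]='3' size=0x3=3, data at stream[3..6]='t8p' -> body[0..3], body so far='t8p'
Chunk 2: stream[8..9]='2' size=0x2=2, data at stream[11..13]='17' -> body[3..5], body so far='t8p17'
Chunk 3: stream[15..16]='0' size=0 (terminator). Final body='t8p17' (5 bytes)
Body byte 1 at stream offset 4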